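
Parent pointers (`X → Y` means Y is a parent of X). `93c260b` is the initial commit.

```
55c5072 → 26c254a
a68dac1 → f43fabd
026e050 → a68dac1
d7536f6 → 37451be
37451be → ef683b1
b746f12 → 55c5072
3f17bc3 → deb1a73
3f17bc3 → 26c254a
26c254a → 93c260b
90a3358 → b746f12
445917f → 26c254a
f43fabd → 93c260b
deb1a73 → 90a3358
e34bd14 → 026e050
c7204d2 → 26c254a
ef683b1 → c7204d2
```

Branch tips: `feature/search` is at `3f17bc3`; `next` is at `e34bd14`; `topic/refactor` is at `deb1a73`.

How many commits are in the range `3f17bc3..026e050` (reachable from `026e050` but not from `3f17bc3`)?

Reachable from 026e050: {026e050, 93c260b, a68dac1, f43fabd}.
Reachable from 3f17bc3: {26c254a, 3f17bc3, 55c5072, 90a3358, 93c260b, b746f12, deb1a73}.
In 026e050's history but not 3f17bc3's: {026e050, a68dac1, f43fabd} — 3 commits.

3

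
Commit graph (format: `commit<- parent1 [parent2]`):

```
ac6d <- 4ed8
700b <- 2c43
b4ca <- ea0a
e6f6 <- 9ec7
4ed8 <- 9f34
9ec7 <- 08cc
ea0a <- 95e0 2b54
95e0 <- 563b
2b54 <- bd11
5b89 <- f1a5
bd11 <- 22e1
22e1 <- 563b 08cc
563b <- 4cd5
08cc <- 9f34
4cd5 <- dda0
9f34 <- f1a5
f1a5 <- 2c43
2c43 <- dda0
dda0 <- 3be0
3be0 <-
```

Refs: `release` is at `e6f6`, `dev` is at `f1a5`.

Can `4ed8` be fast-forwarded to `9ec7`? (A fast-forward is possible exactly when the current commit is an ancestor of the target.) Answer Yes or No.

No

A fast-forward from 4ed8 to 9ec7 is possible iff 4ed8 is an ancestor of 9ec7.
Ancestors of 9ec7: {08cc, 2c43, 3be0, 9ec7, 9f34, dda0, f1a5}.
4ed8 is not among them, so fast-forward is not possible.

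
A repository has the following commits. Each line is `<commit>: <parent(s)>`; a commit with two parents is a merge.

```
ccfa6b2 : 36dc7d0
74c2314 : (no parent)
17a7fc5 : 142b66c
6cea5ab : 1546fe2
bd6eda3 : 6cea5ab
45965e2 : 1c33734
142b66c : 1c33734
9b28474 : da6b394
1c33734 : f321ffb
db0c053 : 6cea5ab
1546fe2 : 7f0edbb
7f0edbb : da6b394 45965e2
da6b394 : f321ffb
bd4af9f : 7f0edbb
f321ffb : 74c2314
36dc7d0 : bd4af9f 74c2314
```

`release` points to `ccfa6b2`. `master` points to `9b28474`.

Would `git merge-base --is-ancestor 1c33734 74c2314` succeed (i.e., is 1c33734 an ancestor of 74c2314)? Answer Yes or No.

Ancestors of 74c2314: {74c2314}.
1c33734 is not in that set, so it is not an ancestor of 74c2314.

No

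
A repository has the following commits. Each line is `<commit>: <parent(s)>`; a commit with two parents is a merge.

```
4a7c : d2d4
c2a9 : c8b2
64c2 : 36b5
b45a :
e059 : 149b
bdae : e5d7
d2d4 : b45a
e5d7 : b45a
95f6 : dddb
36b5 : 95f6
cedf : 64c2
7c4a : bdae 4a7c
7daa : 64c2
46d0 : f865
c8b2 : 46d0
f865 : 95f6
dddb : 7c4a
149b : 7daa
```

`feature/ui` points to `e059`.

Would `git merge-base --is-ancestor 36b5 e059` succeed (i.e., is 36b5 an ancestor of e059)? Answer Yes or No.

Ancestors of e059 (commits reachable by following parents): {149b, 36b5, 4a7c, 64c2, 7c4a, 7daa, 95f6, b45a, bdae, d2d4, dddb, e059, e5d7}.
36b5 is in that set, so it is an ancestor of e059.

Yes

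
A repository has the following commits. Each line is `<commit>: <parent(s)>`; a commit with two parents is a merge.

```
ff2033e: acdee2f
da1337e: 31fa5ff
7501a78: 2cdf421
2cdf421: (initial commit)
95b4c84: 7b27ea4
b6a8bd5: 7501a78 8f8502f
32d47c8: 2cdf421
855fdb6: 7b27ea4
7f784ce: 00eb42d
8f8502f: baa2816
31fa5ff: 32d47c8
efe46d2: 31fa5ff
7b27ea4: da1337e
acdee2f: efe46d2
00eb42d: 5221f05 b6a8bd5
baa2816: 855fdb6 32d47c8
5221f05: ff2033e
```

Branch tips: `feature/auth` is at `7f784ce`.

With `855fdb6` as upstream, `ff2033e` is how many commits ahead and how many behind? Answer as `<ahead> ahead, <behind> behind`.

3 ahead, 3 behind

Reachable from ff2033e: {2cdf421, 31fa5ff, 32d47c8, acdee2f, efe46d2, ff2033e}.
Reachable from 855fdb6: {2cdf421, 31fa5ff, 32d47c8, 7b27ea4, 855fdb6, da1337e}.
Only in ff2033e's history (ahead): {acdee2f, efe46d2, ff2033e} — 3.
Only in 855fdb6's history (behind): {7b27ea4, 855fdb6, da1337e} — 3.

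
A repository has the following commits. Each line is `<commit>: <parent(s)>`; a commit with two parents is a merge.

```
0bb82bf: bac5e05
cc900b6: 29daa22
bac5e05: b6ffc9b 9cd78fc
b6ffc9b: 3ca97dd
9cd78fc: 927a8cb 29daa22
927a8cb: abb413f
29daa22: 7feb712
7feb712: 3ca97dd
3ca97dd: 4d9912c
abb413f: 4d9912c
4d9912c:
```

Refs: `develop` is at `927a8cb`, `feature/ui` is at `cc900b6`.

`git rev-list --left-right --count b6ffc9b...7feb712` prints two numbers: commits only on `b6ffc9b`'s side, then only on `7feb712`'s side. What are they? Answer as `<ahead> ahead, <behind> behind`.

1 ahead, 1 behind

Reachable from b6ffc9b: {3ca97dd, 4d9912c, b6ffc9b}.
Reachable from 7feb712: {3ca97dd, 4d9912c, 7feb712}.
Only in b6ffc9b's history (ahead): {b6ffc9b} — 1.
Only in 7feb712's history (behind): {7feb712} — 1.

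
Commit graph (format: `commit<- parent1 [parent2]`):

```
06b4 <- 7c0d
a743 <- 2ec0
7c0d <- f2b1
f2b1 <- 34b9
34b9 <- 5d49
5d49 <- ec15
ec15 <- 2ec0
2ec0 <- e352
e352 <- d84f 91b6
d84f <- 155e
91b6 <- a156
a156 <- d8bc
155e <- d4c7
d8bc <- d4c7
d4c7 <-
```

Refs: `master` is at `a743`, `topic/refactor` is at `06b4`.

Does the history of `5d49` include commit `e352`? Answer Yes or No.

Yes

Ancestors of 5d49 (commits reachable by following parents): {155e, 2ec0, 5d49, 91b6, a156, d4c7, d84f, d8bc, e352, ec15}.
e352 is in that set, so it is an ancestor of 5d49.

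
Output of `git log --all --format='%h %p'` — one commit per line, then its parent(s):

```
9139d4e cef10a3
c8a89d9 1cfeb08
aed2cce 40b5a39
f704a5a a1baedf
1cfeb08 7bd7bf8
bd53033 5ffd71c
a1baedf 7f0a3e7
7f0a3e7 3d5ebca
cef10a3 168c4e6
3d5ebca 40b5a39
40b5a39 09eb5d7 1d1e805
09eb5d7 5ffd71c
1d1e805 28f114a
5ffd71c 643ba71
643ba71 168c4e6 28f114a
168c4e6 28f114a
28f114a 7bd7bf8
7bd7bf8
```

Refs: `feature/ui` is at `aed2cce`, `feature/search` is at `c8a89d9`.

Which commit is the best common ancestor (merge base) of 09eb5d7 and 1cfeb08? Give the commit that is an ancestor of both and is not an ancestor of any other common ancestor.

Ancestors of 09eb5d7: {09eb5d7, 168c4e6, 28f114a, 5ffd71c, 643ba71, 7bd7bf8}.
Ancestors of 1cfeb08: {1cfeb08, 7bd7bf8}.
Common ancestors: {7bd7bf8}.
The only common ancestor is 7bd7bf8, so it is the merge base.

7bd7bf8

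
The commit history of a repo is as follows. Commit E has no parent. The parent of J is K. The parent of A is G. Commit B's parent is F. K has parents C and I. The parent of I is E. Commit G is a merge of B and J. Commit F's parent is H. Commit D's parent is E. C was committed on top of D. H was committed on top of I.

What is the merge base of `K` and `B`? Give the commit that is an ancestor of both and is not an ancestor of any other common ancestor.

Ancestors of K: {C, D, E, I, K}.
Ancestors of B: {B, E, F, H, I}.
Common ancestors: {E, I}.
Among these, I is not an ancestor of any other common ancestor — it is the merge base.

I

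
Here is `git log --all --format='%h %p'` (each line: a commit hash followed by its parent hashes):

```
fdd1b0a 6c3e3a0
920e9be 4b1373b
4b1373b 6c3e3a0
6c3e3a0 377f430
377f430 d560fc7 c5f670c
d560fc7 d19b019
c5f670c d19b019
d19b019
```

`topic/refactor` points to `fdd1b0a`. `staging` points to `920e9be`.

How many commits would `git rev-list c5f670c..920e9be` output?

5

Reachable from 920e9be: {377f430, 4b1373b, 6c3e3a0, 920e9be, c5f670c, d19b019, d560fc7}.
Reachable from c5f670c: {c5f670c, d19b019}.
In 920e9be's history but not c5f670c's: {377f430, 4b1373b, 6c3e3a0, 920e9be, d560fc7} — 5 commits.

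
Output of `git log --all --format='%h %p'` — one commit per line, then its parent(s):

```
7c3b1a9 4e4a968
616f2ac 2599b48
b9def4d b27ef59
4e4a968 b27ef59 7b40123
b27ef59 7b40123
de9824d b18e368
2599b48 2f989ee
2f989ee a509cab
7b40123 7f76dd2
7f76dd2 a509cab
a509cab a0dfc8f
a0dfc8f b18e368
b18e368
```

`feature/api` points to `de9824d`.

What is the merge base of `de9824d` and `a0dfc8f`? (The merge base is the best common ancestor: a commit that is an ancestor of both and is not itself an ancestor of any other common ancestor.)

Ancestors of de9824d: {b18e368, de9824d}.
Ancestors of a0dfc8f: {a0dfc8f, b18e368}.
Common ancestors: {b18e368}.
The only common ancestor is b18e368, so it is the merge base.

b18e368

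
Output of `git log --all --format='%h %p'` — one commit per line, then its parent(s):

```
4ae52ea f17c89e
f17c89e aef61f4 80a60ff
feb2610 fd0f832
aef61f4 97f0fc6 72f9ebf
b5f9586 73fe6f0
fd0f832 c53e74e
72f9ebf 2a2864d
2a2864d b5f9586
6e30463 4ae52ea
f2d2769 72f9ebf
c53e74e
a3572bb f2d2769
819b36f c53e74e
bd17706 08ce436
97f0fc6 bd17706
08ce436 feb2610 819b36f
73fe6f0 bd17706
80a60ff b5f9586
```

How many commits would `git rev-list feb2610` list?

3

Walking parent pointers from feb2610: reachable set = {c53e74e, fd0f832, feb2610}.
That is 3 commits.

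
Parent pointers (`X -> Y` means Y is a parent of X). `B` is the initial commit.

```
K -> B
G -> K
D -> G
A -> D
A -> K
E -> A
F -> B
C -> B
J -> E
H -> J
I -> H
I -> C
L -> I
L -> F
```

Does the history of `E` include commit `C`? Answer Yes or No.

No

Ancestors of E: {A, B, D, E, G, K}.
C is not in that set, so it is not an ancestor of E.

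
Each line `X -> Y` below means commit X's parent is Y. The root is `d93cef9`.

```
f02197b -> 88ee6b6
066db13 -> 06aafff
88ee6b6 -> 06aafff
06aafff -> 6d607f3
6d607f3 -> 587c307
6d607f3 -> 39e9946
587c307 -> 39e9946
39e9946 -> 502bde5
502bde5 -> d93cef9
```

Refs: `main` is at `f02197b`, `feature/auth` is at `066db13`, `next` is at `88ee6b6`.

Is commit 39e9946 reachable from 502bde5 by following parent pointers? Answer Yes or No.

No

Ancestors of 502bde5: {502bde5, d93cef9}.
39e9946 is not in that set, so it is not an ancestor of 502bde5.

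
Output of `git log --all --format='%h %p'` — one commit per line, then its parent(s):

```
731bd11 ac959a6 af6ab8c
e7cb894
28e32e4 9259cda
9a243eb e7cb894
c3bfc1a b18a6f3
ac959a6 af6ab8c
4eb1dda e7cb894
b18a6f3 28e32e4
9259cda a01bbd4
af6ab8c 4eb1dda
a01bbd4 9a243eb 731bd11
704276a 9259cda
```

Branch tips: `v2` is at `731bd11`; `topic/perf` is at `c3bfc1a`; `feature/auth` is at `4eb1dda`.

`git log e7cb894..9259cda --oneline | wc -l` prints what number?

Reachable from 9259cda: {4eb1dda, 731bd11, 9259cda, 9a243eb, a01bbd4, ac959a6, af6ab8c, e7cb894}.
Reachable from e7cb894: {e7cb894}.
In 9259cda's history but not e7cb894's: {4eb1dda, 731bd11, 9259cda, 9a243eb, a01bbd4, ac959a6, af6ab8c} — 7 commits.

7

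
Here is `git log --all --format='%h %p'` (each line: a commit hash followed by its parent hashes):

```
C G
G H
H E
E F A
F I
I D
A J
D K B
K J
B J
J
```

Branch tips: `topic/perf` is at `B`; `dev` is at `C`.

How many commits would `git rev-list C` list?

11

Walking parent pointers from C: reachable set = {A, B, C, D, E, F, G, H, I, J, K}.
That is 11 commits.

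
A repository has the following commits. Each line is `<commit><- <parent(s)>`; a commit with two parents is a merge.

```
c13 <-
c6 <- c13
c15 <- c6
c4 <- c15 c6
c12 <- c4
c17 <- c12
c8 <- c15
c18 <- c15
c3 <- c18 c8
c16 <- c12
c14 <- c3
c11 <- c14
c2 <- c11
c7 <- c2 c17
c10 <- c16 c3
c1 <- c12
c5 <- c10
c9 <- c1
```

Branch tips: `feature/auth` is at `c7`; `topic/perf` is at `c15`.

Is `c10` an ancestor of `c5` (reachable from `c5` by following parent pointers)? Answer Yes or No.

Yes

Ancestors of c5 (commits reachable by following parents): {c10, c12, c13, c15, c16, c18, c3, c4, c5, c6, c8}.
c10 is in that set, so it is an ancestor of c5.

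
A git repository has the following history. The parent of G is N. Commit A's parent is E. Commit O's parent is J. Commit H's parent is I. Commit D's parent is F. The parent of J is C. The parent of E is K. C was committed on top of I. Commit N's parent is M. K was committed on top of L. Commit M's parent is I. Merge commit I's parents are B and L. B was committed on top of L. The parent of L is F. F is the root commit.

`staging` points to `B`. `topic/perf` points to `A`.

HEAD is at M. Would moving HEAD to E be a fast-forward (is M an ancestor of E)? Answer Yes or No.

A fast-forward from M to E is possible iff M is an ancestor of E.
Ancestors of E: {E, F, K, L}.
M is not among them, so fast-forward is not possible.

No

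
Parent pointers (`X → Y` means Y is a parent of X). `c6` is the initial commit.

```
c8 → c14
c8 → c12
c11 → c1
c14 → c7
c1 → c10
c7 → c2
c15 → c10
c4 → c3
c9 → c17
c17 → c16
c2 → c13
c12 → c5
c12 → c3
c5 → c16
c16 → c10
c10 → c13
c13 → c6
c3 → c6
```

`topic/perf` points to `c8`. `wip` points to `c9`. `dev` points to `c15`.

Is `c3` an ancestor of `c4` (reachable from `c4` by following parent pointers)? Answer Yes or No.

Yes

Ancestors of c4 (commits reachable by following parents): {c3, c4, c6}.
c3 is in that set, so it is an ancestor of c4.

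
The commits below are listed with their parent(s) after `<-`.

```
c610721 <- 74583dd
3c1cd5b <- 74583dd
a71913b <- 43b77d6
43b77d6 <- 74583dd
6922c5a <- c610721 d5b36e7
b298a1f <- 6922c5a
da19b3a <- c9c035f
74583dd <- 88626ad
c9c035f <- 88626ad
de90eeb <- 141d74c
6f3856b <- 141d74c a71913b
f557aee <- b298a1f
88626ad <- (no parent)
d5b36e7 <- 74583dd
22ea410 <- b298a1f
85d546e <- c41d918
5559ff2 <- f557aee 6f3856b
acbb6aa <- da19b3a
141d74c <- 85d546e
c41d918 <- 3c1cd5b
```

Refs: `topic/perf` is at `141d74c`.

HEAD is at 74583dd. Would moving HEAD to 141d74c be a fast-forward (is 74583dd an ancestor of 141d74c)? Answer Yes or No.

A fast-forward from 74583dd to 141d74c is possible iff 74583dd is an ancestor of 141d74c.
Ancestors of 141d74c: {141d74c, 3c1cd5b, 74583dd, 85d546e, 88626ad, c41d918}.
74583dd is among them, so fast-forward is possible.

Yes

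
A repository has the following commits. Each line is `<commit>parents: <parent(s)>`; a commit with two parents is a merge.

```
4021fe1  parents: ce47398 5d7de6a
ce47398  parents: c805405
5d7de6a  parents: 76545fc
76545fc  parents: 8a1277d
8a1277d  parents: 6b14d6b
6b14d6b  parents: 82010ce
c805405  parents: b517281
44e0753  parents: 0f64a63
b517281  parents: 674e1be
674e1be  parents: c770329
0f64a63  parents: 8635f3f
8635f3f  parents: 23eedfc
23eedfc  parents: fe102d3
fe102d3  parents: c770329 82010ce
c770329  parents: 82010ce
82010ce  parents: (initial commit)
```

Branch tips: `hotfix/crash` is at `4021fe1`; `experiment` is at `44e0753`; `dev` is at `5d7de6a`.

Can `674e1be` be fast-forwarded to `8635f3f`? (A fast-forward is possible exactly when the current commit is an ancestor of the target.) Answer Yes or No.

No

A fast-forward from 674e1be to 8635f3f is possible iff 674e1be is an ancestor of 8635f3f.
Ancestors of 8635f3f: {23eedfc, 82010ce, 8635f3f, c770329, fe102d3}.
674e1be is not among them, so fast-forward is not possible.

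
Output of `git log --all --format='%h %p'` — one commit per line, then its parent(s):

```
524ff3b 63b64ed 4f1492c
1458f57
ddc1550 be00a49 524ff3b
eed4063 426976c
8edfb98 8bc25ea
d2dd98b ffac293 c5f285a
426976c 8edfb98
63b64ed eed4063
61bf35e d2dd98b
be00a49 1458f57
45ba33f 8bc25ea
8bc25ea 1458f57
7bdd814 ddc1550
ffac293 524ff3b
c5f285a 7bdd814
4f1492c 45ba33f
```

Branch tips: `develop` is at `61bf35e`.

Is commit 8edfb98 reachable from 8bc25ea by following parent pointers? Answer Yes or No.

Ancestors of 8bc25ea: {1458f57, 8bc25ea}.
8edfb98 is not in that set, so it is not an ancestor of 8bc25ea.

No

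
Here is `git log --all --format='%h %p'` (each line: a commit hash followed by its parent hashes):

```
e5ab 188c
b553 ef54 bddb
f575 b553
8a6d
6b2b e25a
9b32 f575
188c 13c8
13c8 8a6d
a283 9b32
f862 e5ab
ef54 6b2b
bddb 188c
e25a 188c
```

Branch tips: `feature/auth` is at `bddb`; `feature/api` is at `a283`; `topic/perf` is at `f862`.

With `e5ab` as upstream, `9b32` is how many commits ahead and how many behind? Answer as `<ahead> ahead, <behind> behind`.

7 ahead, 1 behind

Reachable from 9b32: {13c8, 188c, 6b2b, 8a6d, 9b32, b553, bddb, e25a, ef54, f575}.
Reachable from e5ab: {13c8, 188c, 8a6d, e5ab}.
Only in 9b32's history (ahead): {6b2b, 9b32, b553, bddb, e25a, ef54, f575} — 7.
Only in e5ab's history (behind): {e5ab} — 1.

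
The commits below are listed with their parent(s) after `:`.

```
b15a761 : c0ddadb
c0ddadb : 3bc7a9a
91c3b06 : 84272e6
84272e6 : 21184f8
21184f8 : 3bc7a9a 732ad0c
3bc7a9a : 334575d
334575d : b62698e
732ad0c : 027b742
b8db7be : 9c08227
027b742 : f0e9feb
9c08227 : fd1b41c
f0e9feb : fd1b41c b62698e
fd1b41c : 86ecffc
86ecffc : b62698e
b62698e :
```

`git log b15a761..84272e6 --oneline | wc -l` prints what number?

7

Reachable from 84272e6: {027b742, 21184f8, 334575d, 3bc7a9a, 732ad0c, 84272e6, 86ecffc, b62698e, f0e9feb, fd1b41c}.
Reachable from b15a761: {334575d, 3bc7a9a, b15a761, b62698e, c0ddadb}.
In 84272e6's history but not b15a761's: {027b742, 21184f8, 732ad0c, 84272e6, 86ecffc, f0e9feb, fd1b41c} — 7 commits.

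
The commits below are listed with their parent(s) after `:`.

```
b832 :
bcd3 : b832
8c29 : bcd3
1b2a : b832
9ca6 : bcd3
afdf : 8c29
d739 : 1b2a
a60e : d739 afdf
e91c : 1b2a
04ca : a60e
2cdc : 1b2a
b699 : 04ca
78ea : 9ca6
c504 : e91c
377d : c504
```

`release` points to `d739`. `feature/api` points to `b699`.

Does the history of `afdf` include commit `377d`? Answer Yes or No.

No

Ancestors of afdf: {8c29, afdf, b832, bcd3}.
377d is not in that set, so it is not an ancestor of afdf.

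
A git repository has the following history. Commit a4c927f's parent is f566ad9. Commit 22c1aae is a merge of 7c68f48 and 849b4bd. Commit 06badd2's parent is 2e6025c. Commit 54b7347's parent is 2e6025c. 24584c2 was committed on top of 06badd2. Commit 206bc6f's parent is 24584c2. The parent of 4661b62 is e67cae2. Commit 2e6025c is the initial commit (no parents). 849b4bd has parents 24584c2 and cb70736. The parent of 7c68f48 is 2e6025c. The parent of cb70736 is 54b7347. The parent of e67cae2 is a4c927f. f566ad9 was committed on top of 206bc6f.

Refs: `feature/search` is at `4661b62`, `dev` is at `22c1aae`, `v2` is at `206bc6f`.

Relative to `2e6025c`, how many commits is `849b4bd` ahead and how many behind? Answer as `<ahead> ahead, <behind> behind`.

Reachable from 849b4bd: {06badd2, 24584c2, 2e6025c, 54b7347, 849b4bd, cb70736}.
Reachable from 2e6025c: {2e6025c}.
Only in 849b4bd's history (ahead): {06badd2, 24584c2, 54b7347, 849b4bd, cb70736} — 5.
Only in 2e6025c's history (behind): {} — 0.

5 ahead, 0 behind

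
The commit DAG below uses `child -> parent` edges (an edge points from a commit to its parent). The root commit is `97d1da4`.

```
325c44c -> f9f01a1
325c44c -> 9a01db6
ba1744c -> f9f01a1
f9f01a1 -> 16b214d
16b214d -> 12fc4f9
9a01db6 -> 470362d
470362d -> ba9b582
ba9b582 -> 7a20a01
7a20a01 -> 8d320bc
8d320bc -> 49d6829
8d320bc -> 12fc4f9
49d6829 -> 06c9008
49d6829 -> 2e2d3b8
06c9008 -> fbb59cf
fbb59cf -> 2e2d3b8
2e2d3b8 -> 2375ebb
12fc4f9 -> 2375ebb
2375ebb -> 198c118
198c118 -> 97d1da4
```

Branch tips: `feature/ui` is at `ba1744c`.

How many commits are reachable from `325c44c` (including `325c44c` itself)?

Walking parent pointers from 325c44c: reachable set = {06c9008, 12fc4f9, 16b214d, 198c118, 2375ebb, 2e2d3b8, 325c44c, 470362d, 49d6829, 7a20a01, 8d320bc, 97d1da4, 9a01db6, ba9b582, f9f01a1, fbb59cf}.
That is 16 commits.

16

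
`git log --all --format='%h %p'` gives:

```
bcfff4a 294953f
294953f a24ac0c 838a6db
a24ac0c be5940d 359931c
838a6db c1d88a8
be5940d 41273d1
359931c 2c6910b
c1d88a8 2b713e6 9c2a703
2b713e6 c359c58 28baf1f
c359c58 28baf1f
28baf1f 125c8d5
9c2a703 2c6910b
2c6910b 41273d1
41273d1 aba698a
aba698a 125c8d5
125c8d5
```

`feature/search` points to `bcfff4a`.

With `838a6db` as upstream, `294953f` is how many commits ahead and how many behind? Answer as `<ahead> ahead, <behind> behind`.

4 ahead, 0 behind

Reachable from 294953f: {125c8d5, 28baf1f, 294953f, 2b713e6, 2c6910b, 359931c, 41273d1, 838a6db, 9c2a703, a24ac0c, aba698a, be5940d, c1d88a8, c359c58}.
Reachable from 838a6db: {125c8d5, 28baf1f, 2b713e6, 2c6910b, 41273d1, 838a6db, 9c2a703, aba698a, c1d88a8, c359c58}.
Only in 294953f's history (ahead): {294953f, 359931c, a24ac0c, be5940d} — 4.
Only in 838a6db's history (behind): {} — 0.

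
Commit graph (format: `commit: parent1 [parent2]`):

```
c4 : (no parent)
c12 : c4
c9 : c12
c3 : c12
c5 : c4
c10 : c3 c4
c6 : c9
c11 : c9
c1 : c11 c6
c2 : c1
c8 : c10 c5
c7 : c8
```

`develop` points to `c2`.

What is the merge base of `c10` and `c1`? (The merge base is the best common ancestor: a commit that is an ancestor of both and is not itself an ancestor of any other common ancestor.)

Ancestors of c10: {c10, c12, c3, c4}.
Ancestors of c1: {c1, c11, c12, c4, c6, c9}.
Common ancestors: {c12, c4}.
Among these, c12 is not an ancestor of any other common ancestor — it is the merge base.

c12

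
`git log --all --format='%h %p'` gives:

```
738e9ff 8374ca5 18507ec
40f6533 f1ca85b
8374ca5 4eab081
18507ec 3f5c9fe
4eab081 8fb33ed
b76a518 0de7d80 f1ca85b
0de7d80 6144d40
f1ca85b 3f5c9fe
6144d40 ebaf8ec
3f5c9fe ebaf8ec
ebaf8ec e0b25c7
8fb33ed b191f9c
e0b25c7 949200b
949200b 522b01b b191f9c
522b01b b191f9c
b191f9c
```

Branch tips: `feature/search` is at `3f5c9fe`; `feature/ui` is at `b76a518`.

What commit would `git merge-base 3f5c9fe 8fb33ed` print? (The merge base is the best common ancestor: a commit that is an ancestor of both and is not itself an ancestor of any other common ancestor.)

b191f9c

Ancestors of 3f5c9fe: {3f5c9fe, 522b01b, 949200b, b191f9c, e0b25c7, ebaf8ec}.
Ancestors of 8fb33ed: {8fb33ed, b191f9c}.
Common ancestors: {b191f9c}.
The only common ancestor is b191f9c, so it is the merge base.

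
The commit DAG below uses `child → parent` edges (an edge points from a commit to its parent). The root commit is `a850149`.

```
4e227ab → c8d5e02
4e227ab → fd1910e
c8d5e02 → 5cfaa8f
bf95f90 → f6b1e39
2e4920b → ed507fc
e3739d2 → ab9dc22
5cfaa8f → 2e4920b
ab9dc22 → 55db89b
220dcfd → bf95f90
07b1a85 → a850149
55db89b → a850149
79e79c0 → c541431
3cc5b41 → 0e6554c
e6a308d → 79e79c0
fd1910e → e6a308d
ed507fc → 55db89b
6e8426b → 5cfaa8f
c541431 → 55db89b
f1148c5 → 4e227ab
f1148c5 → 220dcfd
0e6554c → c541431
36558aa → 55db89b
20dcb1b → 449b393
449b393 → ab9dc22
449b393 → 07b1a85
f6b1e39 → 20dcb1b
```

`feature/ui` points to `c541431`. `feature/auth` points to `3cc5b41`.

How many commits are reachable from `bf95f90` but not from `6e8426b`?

Reachable from bf95f90: {07b1a85, 20dcb1b, 449b393, 55db89b, a850149, ab9dc22, bf95f90, f6b1e39}.
Reachable from 6e8426b: {2e4920b, 55db89b, 5cfaa8f, 6e8426b, a850149, ed507fc}.
In bf95f90's history but not 6e8426b's: {07b1a85, 20dcb1b, 449b393, ab9dc22, bf95f90, f6b1e39} — 6 commits.

6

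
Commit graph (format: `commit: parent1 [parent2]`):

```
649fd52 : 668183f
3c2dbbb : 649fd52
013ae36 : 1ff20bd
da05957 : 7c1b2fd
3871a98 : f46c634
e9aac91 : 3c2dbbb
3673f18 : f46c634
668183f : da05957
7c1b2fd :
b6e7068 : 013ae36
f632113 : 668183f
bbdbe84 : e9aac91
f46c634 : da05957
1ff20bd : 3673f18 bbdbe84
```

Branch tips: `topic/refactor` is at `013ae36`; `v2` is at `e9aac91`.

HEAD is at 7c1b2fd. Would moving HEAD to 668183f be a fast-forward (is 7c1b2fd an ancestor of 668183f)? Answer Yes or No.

Yes

A fast-forward from 7c1b2fd to 668183f is possible iff 7c1b2fd is an ancestor of 668183f.
Ancestors of 668183f: {668183f, 7c1b2fd, da05957}.
7c1b2fd is among them, so fast-forward is possible.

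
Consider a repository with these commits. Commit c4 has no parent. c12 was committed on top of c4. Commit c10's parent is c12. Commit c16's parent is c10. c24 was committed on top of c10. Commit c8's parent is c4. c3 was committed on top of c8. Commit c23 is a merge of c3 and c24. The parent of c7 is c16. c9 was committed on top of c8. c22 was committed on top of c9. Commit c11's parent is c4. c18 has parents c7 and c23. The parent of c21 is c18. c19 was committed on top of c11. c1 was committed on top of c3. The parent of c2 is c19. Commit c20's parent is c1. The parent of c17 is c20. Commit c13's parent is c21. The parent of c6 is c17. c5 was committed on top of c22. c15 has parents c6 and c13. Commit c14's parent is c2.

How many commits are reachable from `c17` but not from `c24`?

Reachable from c17: {c1, c17, c20, c3, c4, c8}.
Reachable from c24: {c10, c12, c24, c4}.
In c17's history but not c24's: {c1, c17, c20, c3, c8} — 5 commits.

5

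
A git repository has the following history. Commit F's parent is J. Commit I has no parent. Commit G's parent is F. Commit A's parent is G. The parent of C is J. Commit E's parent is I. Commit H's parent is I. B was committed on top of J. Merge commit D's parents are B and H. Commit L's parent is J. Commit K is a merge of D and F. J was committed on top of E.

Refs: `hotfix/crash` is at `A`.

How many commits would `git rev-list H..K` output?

Reachable from K: {B, D, E, F, H, I, J, K}.
Reachable from H: {H, I}.
In K's history but not H's: {B, D, E, F, J, K} — 6 commits.

6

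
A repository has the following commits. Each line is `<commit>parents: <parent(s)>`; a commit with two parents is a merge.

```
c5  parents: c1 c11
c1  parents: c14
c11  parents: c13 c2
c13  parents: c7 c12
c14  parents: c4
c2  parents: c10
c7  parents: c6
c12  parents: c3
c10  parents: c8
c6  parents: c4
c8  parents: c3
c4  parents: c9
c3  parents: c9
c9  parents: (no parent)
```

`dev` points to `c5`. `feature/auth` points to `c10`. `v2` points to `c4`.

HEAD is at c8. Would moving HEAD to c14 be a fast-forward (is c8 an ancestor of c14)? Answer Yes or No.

No

A fast-forward from c8 to c14 is possible iff c8 is an ancestor of c14.
Ancestors of c14: {c14, c4, c9}.
c8 is not among them, so fast-forward is not possible.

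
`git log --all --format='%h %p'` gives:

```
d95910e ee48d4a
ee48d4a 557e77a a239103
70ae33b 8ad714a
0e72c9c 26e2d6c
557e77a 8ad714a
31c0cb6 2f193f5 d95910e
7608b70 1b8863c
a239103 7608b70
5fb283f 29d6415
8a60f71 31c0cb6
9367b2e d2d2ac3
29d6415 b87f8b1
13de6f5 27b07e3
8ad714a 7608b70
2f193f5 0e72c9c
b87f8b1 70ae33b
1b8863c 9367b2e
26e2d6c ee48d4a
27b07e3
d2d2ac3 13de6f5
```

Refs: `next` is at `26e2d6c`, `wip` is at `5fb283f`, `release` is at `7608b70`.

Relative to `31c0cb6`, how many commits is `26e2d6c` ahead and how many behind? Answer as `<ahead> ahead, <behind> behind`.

0 ahead, 4 behind

Reachable from 26e2d6c: {13de6f5, 1b8863c, 26e2d6c, 27b07e3, 557e77a, 7608b70, 8ad714a, 9367b2e, a239103, d2d2ac3, ee48d4a}.
Reachable from 31c0cb6: {0e72c9c, 13de6f5, 1b8863c, 26e2d6c, 27b07e3, 2f193f5, 31c0cb6, 557e77a, 7608b70, 8ad714a, 9367b2e, a239103, d2d2ac3, d95910e, ee48d4a}.
Only in 26e2d6c's history (ahead): {} — 0.
Only in 31c0cb6's history (behind): {0e72c9c, 2f193f5, 31c0cb6, d95910e} — 4.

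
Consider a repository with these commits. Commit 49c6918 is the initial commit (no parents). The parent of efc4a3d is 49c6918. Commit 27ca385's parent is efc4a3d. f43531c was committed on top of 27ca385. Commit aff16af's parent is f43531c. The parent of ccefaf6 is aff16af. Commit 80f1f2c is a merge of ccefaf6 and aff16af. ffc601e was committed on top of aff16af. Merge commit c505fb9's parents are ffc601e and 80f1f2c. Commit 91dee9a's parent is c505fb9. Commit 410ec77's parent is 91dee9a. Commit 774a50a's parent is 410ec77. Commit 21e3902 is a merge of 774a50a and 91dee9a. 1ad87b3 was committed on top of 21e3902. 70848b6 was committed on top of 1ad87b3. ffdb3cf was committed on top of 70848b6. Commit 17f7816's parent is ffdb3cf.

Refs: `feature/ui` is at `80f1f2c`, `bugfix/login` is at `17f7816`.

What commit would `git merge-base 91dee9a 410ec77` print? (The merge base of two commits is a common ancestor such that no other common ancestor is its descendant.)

Ancestors of 91dee9a: {27ca385, 49c6918, 80f1f2c, 91dee9a, aff16af, c505fb9, ccefaf6, efc4a3d, f43531c, ffc601e}.
Ancestors of 410ec77: {27ca385, 410ec77, 49c6918, 80f1f2c, 91dee9a, aff16af, c505fb9, ccefaf6, efc4a3d, f43531c, ffc601e}.
Common ancestors: {27ca385, 49c6918, 80f1f2c, 91dee9a, aff16af, c505fb9, ccefaf6, efc4a3d, f43531c, ffc601e}.
Among these, 91dee9a is not an ancestor of any other common ancestor — it is the merge base.

91dee9a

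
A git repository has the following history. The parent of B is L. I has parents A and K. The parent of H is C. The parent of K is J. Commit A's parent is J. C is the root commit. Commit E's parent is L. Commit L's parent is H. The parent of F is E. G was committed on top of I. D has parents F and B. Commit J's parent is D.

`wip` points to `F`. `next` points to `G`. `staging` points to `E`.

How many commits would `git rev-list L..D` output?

Reachable from D: {B, C, D, E, F, H, L}.
Reachable from L: {C, H, L}.
In D's history but not L's: {B, D, E, F} — 4 commits.

4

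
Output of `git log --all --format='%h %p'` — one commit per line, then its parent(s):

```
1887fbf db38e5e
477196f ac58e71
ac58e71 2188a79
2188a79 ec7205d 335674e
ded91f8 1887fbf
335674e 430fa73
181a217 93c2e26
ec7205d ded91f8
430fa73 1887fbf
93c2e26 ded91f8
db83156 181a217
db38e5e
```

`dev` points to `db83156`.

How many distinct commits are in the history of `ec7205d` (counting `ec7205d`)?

4

Walking parent pointers from ec7205d: reachable set = {1887fbf, db38e5e, ded91f8, ec7205d}.
That is 4 commits.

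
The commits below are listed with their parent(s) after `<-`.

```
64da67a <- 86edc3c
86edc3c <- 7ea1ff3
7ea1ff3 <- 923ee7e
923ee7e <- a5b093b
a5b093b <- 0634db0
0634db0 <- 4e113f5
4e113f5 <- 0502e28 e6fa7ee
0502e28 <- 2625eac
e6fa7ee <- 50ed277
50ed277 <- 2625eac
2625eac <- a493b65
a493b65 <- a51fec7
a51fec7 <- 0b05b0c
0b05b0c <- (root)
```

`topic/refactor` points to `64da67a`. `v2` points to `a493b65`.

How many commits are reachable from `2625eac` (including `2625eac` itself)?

4

Walking parent pointers from 2625eac: reachable set = {0b05b0c, 2625eac, a493b65, a51fec7}.
That is 4 commits.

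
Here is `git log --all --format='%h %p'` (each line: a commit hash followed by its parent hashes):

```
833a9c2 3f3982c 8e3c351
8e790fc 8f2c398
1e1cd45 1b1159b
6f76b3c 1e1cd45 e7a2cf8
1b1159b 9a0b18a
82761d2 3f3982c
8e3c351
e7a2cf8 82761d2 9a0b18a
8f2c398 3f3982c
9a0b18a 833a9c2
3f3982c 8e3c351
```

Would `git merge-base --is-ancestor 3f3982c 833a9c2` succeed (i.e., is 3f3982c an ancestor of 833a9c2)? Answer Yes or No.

Yes

Ancestors of 833a9c2 (commits reachable by following parents): {3f3982c, 833a9c2, 8e3c351}.
3f3982c is in that set, so it is an ancestor of 833a9c2.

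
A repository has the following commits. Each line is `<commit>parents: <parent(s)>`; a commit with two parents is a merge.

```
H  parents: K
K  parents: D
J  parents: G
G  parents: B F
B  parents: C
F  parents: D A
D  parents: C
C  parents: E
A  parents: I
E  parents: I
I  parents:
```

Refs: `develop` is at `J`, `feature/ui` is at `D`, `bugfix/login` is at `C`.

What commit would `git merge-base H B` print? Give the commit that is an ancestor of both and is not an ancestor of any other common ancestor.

Ancestors of H: {C, D, E, H, I, K}.
Ancestors of B: {B, C, E, I}.
Common ancestors: {C, E, I}.
Among these, C is not an ancestor of any other common ancestor — it is the merge base.

C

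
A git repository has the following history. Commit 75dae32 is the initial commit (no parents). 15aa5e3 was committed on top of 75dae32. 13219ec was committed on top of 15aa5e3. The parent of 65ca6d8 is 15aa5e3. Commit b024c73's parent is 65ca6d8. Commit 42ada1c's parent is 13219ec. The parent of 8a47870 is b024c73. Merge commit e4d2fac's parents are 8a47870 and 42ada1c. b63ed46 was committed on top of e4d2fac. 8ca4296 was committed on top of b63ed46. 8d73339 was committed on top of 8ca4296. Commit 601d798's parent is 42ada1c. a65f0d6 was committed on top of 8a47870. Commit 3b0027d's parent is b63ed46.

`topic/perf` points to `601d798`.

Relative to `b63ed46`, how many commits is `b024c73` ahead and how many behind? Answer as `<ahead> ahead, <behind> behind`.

Reachable from b024c73: {15aa5e3, 65ca6d8, 75dae32, b024c73}.
Reachable from b63ed46: {13219ec, 15aa5e3, 42ada1c, 65ca6d8, 75dae32, 8a47870, b024c73, b63ed46, e4d2fac}.
Only in b024c73's history (ahead): {} — 0.
Only in b63ed46's history (behind): {13219ec, 42ada1c, 8a47870, b63ed46, e4d2fac} — 5.

0 ahead, 5 behind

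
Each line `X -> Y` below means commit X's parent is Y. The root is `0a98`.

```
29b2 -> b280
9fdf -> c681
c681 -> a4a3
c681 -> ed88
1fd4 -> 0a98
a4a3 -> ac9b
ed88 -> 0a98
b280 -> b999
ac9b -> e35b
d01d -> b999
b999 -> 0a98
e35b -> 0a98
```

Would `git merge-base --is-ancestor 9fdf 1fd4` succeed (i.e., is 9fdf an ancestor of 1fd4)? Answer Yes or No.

No

Ancestors of 1fd4: {0a98, 1fd4}.
9fdf is not in that set, so it is not an ancestor of 1fd4.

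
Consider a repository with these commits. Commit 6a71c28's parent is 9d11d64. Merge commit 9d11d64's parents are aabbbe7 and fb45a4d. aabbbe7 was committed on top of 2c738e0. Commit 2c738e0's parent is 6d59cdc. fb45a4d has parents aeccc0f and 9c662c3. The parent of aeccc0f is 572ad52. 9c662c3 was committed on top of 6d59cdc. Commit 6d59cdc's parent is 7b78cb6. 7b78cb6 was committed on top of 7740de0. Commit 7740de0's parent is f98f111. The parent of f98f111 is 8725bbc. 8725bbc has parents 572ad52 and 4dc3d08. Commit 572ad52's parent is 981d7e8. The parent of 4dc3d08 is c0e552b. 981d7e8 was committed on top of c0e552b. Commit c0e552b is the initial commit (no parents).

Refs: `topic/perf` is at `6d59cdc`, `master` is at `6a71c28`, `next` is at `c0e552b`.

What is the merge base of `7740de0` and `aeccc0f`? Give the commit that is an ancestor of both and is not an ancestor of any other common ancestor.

572ad52

Ancestors of 7740de0: {4dc3d08, 572ad52, 7740de0, 8725bbc, 981d7e8, c0e552b, f98f111}.
Ancestors of aeccc0f: {572ad52, 981d7e8, aeccc0f, c0e552b}.
Common ancestors: {572ad52, 981d7e8, c0e552b}.
Among these, 572ad52 is not an ancestor of any other common ancestor — it is the merge base.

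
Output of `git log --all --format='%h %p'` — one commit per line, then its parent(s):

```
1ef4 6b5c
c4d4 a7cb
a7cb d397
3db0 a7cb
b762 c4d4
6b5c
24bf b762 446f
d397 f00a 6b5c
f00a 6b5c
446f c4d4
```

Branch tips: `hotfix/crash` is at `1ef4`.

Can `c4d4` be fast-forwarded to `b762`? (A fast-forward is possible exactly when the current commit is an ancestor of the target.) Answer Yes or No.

Yes

A fast-forward from c4d4 to b762 is possible iff c4d4 is an ancestor of b762.
Ancestors of b762: {6b5c, a7cb, b762, c4d4, d397, f00a}.
c4d4 is among them, so fast-forward is possible.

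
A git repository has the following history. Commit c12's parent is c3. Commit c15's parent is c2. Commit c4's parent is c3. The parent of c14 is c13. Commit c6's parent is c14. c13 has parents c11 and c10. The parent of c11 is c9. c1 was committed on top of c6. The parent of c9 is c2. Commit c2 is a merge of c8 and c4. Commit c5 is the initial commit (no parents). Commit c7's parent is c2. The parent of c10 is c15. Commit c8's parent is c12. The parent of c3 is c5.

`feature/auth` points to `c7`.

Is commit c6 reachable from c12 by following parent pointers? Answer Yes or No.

No

Ancestors of c12: {c12, c3, c5}.
c6 is not in that set, so it is not an ancestor of c12.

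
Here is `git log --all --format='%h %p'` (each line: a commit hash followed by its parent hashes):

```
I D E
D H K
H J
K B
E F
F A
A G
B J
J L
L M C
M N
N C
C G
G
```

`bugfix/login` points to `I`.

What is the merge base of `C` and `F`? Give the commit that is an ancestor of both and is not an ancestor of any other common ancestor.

Ancestors of C: {C, G}.
Ancestors of F: {A, F, G}.
Common ancestors: {G}.
The only common ancestor is G, so it is the merge base.

G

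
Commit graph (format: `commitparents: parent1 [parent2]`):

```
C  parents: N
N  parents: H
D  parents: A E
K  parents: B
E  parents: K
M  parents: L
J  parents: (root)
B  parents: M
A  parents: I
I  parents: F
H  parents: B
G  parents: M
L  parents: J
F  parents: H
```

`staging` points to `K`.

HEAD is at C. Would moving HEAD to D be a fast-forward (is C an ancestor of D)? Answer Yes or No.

No

A fast-forward from C to D is possible iff C is an ancestor of D.
Ancestors of D: {A, B, D, E, F, H, I, J, K, L, M}.
C is not among them, so fast-forward is not possible.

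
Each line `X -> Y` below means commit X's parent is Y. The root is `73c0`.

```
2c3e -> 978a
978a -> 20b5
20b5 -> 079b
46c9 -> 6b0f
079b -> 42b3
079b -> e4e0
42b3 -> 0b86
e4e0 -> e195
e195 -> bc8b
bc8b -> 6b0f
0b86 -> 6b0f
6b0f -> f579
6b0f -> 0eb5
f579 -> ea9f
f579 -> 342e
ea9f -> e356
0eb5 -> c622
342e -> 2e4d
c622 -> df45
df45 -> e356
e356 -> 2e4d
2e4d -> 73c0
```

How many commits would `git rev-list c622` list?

Walking parent pointers from c622: reachable set = {2e4d, 73c0, c622, df45, e356}.
That is 5 commits.

5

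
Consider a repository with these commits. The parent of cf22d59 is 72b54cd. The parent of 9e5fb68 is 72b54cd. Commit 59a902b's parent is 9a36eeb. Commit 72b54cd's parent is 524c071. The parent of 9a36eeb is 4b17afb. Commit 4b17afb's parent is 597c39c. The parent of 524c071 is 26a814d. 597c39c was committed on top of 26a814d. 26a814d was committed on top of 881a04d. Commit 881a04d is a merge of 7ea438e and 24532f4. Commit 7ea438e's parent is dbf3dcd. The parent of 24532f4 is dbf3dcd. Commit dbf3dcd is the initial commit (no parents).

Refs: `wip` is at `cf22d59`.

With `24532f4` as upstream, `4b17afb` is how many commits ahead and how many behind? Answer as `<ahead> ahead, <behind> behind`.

Reachable from 4b17afb: {24532f4, 26a814d, 4b17afb, 597c39c, 7ea438e, 881a04d, dbf3dcd}.
Reachable from 24532f4: {24532f4, dbf3dcd}.
Only in 4b17afb's history (ahead): {26a814d, 4b17afb, 597c39c, 7ea438e, 881a04d} — 5.
Only in 24532f4's history (behind): {} — 0.

5 ahead, 0 behind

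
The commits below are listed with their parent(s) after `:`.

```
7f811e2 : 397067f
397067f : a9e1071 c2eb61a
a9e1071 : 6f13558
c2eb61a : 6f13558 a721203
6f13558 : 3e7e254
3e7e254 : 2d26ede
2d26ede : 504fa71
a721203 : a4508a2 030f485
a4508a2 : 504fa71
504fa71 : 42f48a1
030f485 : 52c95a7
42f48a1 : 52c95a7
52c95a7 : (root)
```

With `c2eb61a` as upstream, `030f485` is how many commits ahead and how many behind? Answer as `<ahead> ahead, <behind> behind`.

0 ahead, 8 behind

Reachable from 030f485: {030f485, 52c95a7}.
Reachable from c2eb61a: {030f485, 2d26ede, 3e7e254, 42f48a1, 504fa71, 52c95a7, 6f13558, a4508a2, a721203, c2eb61a}.
Only in 030f485's history (ahead): {} — 0.
Only in c2eb61a's history (behind): {2d26ede, 3e7e254, 42f48a1, 504fa71, 6f13558, a4508a2, a721203, c2eb61a} — 8.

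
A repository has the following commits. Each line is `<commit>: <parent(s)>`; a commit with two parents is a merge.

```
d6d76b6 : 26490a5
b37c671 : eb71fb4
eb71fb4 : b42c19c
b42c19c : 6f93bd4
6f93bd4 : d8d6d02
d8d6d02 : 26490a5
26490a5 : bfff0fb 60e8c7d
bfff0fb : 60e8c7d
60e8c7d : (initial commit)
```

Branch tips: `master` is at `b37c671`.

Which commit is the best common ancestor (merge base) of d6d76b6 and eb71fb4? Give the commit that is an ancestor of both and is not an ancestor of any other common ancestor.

26490a5

Ancestors of d6d76b6: {26490a5, 60e8c7d, bfff0fb, d6d76b6}.
Ancestors of eb71fb4: {26490a5, 60e8c7d, 6f93bd4, b42c19c, bfff0fb, d8d6d02, eb71fb4}.
Common ancestors: {26490a5, 60e8c7d, bfff0fb}.
Among these, 26490a5 is not an ancestor of any other common ancestor — it is the merge base.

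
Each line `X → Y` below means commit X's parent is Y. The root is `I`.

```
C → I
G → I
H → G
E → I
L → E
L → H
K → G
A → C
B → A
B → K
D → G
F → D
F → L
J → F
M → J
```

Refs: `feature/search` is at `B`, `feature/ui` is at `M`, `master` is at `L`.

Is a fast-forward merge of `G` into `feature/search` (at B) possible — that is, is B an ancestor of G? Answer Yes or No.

No

A fast-forward from B to G is possible iff B is an ancestor of G.
Ancestors of G: {G, I}.
B is not among them, so fast-forward is not possible.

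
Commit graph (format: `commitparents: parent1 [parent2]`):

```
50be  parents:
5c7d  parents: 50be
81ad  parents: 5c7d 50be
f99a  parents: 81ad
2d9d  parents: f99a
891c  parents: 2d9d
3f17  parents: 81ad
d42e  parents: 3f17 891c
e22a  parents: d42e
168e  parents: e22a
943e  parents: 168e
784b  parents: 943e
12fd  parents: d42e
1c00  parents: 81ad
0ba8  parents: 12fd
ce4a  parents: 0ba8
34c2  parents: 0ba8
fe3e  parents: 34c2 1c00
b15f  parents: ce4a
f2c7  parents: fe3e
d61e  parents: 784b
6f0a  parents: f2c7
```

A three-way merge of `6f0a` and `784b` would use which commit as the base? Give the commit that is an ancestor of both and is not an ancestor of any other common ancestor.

Ancestors of 6f0a: {0ba8, 12fd, 1c00, 2d9d, 34c2, 3f17, 50be, 5c7d, 6f0a, 81ad, 891c, d42e, f2c7, f99a, fe3e}.
Ancestors of 784b: {168e, 2d9d, 3f17, 50be, 5c7d, 784b, 81ad, 891c, 943e, d42e, e22a, f99a}.
Common ancestors: {2d9d, 3f17, 50be, 5c7d, 81ad, 891c, d42e, f99a}.
Among these, d42e is not an ancestor of any other common ancestor — it is the merge base.

d42e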